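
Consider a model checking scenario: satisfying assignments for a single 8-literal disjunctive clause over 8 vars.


Step 1: Total=2^8=256
Step 2: Unsat when all 8 false: 2^0=1
Step 3: Sat=256-1=255

255


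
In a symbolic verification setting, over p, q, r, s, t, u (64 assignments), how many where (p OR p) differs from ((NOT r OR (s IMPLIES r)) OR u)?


F1 = (p OR p)
F2 = ((NOT r OR (s IMPLIES r)) OR u)
Evaluate both on each of 64 rows (bits = p,q,r,s,t,u):
  row 0 [000000]: F1=0 F2=1 (differ) -> 1
  row 1 [000001]: F1=0 F2=1 (differ) -> 1
  row 2 [000010]: F1=0 F2=1 (differ) -> 1
  row 3 [000011]: F1=0 F2=1 (differ) -> 1
  row 4 [000100]: F1=0 F2=1 (differ) -> 1
  (every remaining row is evaluated the same way; all 64 results are listed next)
Full result column, 8 rows per line (p,q,r fixed per line; s,t,u runs 000..111 left to right):
  rows 0-7 [p,q,r=000]: 11111111  (ones: 8)
  rows 8-15 [p,q,r=001]: 11111111  (ones: 8)
  rows 16-23 [p,q,r=010]: 11111111  (ones: 8)
  rows 24-31 [p,q,r=011]: 11111111  (ones: 8)
  rows 32-39 [p,q,r=100]: 00000000  (ones: 0)
  rows 40-47 [p,q,r=101]: 00000000  (ones: 0)
  rows 48-55 [p,q,r=110]: 00000000  (ones: 0)
  rows 56-63 [p,q,r=111]: 00000000  (ones: 0)
Disagreements = 8+8+8+8+0+0+0+0 = 32

32


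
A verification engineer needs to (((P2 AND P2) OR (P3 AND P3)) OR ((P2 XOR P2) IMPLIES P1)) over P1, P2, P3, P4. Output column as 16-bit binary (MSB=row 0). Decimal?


Formula: (((P2 AND P2) OR (P3 AND P3)) OR ((P2 XOR P2) IMPLIES P1)) over P1, P2, P3, P4 (16 rows)
Evaluate each row (bits = P1,P2,P3,P4, MSB first):
  row 0 [0000]: (((0 AND 0) OR (0 AND 0)) OR ((0 XOR 0) IMPLIES 0)) -> 1
  row 1 [0001]: (((0 AND 0) OR (0 AND 0)) OR ((0 XOR 0) IMPLIES 0)) -> 1
  row 2 [0010]: (((0 AND 0) OR (1 AND 1)) OR ((0 XOR 0) IMPLIES 0)) -> 1
  row 3 [0011]: (((0 AND 0) OR (1 AND 1)) OR ((0 XOR 0) IMPLIES 0)) -> 1
  row 4 [0100]: (((1 AND 1) OR (0 AND 0)) OR ((1 XOR 1) IMPLIES 0)) -> 1
  row 5 [0101]: (((1 AND 1) OR (0 AND 0)) OR ((1 XOR 1) IMPLIES 0)) -> 1
  row 6 [0110]: (((1 AND 1) OR (1 AND 1)) OR ((1 XOR 1) IMPLIES 0)) -> 1
  row 7 [0111]: (((1 AND 1) OR (1 AND 1)) OR ((1 XOR 1) IMPLIES 0)) -> 1
  row 8 [1000]: (((0 AND 0) OR (0 AND 0)) OR ((0 XOR 0) IMPLIES 1)) -> 1
  row 9 [1001]: (((0 AND 0) OR (0 AND 0)) OR ((0 XOR 0) IMPLIES 1)) -> 1
  row 10 [1010]: (((0 AND 0) OR (1 AND 1)) OR ((0 XOR 0) IMPLIES 1)) -> 1
  row 11 [1011]: (((0 AND 0) OR (1 AND 1)) OR ((0 XOR 0) IMPLIES 1)) -> 1
  row 12 [1100]: (((1 AND 1) OR (0 AND 0)) OR ((1 XOR 1) IMPLIES 1)) -> 1
  row 13 [1101]: (((1 AND 1) OR (0 AND 0)) OR ((1 XOR 1) IMPLIES 1)) -> 1
  row 14 [1110]: (((1 AND 1) OR (1 AND 1)) OR ((1 XOR 1) IMPLIES 1)) -> 1
  row 15 [1111]: (((1 AND 1) OR (1 AND 1)) OR ((1 XOR 1) IMPLIES 1)) -> 1
Full result column, 4 rows per line (P1,P2 fixed per line; P3,P4 runs 00..11 left to right):
  rows 0-3 [P1,P2=00]: 1111  = hex F
  rows 4-7 [P1,P2=01]: 1111  = hex F
  rows 8-11 [P1,P2=10]: 1111  = hex F
  rows 12-15 [P1,P2=11]: 1111  = hex F
Output column (row 0 .. row 15) = 1111111111111111
Output column grouped in 4s = 1111 1111 1111 1111 = 0xFFFF
Convert to decimal digit by digit (value = value*16 + digit):
  F -> 15
  15*16 + 15 (F) = 255
  255*16 + 15 (F) = 4095
  4095*16 + 15 (F) = 65535
Decimal = 65535

65535


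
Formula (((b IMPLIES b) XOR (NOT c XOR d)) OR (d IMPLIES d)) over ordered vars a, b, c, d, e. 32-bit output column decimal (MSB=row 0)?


Formula: (((b IMPLIES b) XOR (NOT c XOR d)) OR (d IMPLIES d)) over a, b, c, d, e (32 rows)
Evaluate each row (bits = a,b,c,d,e, MSB first):
  row 0 [00000]: (((0 IMPLIES 0) XOR (NOT 0 XOR 0)) OR (0 IMPLIES 0)) -> 1
  row 1 [00001]: (((0 IMPLIES 0) XOR (NOT 0 XOR 0)) OR (0 IMPLIES 0)) -> 1
  row 2 [00010]: (((0 IMPLIES 0) XOR (NOT 0 XOR 1)) OR (1 IMPLIES 1)) -> 1
  row 3 [00011]: (((0 IMPLIES 0) XOR (NOT 0 XOR 1)) OR (1 IMPLIES 1)) -> 1
  row 4 [00100]: (((0 IMPLIES 0) XOR (NOT 1 XOR 0)) OR (0 IMPLIES 0)) -> 1
  row 5 [00101]: (((0 IMPLIES 0) XOR (NOT 1 XOR 0)) OR (0 IMPLIES 0)) -> 1
  row 6 [00110]: (((0 IMPLIES 0) XOR (NOT 1 XOR 1)) OR (1 IMPLIES 1)) -> 1
  row 7 [00111]: (((0 IMPLIES 0) XOR (NOT 1 XOR 1)) OR (1 IMPLIES 1)) -> 1
  row 8 [01000]: (((1 IMPLIES 1) XOR (NOT 0 XOR 0)) OR (0 IMPLIES 0)) -> 1
  row 9 [01001]: (((1 IMPLIES 1) XOR (NOT 0 XOR 0)) OR (0 IMPLIES 0)) -> 1
  row 10 [01010]: (((1 IMPLIES 1) XOR (NOT 0 XOR 1)) OR (1 IMPLIES 1)) -> 1
  row 11 [01011]: (((1 IMPLIES 1) XOR (NOT 0 XOR 1)) OR (1 IMPLIES 1)) -> 1
  row 12 [01100]: (((1 IMPLIES 1) XOR (NOT 1 XOR 0)) OR (0 IMPLIES 0)) -> 1
  row 13 [01101]: (((1 IMPLIES 1) XOR (NOT 1 XOR 0)) OR (0 IMPLIES 0)) -> 1
  row 14 [01110]: (((1 IMPLIES 1) XOR (NOT 1 XOR 1)) OR (1 IMPLIES 1)) -> 1
  row 15 [01111]: (((1 IMPLIES 1) XOR (NOT 1 XOR 1)) OR (1 IMPLIES 1)) -> 1
  row 16 [10000]: (((0 IMPLIES 0) XOR (NOT 0 XOR 0)) OR (0 IMPLIES 0)) -> 1
  row 17 [10001]: (((0 IMPLIES 0) XOR (NOT 0 XOR 0)) OR (0 IMPLIES 0)) -> 1
  row 18 [10010]: (((0 IMPLIES 0) XOR (NOT 0 XOR 1)) OR (1 IMPLIES 1)) -> 1
  row 19 [10011]: (((0 IMPLIES 0) XOR (NOT 0 XOR 1)) OR (1 IMPLIES 1)) -> 1
  row 20 [10100]: (((0 IMPLIES 0) XOR (NOT 1 XOR 0)) OR (0 IMPLIES 0)) -> 1
  row 21 [10101]: (((0 IMPLIES 0) XOR (NOT 1 XOR 0)) OR (0 IMPLIES 0)) -> 1
  row 22 [10110]: (((0 IMPLIES 0) XOR (NOT 1 XOR 1)) OR (1 IMPLIES 1)) -> 1
  row 23 [10111]: (((0 IMPLIES 0) XOR (NOT 1 XOR 1)) OR (1 IMPLIES 1)) -> 1
  row 24 [11000]: (((1 IMPLIES 1) XOR (NOT 0 XOR 0)) OR (0 IMPLIES 0)) -> 1
  row 25 [11001]: (((1 IMPLIES 1) XOR (NOT 0 XOR 0)) OR (0 IMPLIES 0)) -> 1
  row 26 [11010]: (((1 IMPLIES 1) XOR (NOT 0 XOR 1)) OR (1 IMPLIES 1)) -> 1
  row 27 [11011]: (((1 IMPLIES 1) XOR (NOT 0 XOR 1)) OR (1 IMPLIES 1)) -> 1
  row 28 [11100]: (((1 IMPLIES 1) XOR (NOT 1 XOR 0)) OR (0 IMPLIES 0)) -> 1
  row 29 [11101]: (((1 IMPLIES 1) XOR (NOT 1 XOR 0)) OR (0 IMPLIES 0)) -> 1
  row 30 [11110]: (((1 IMPLIES 1) XOR (NOT 1 XOR 1)) OR (1 IMPLIES 1)) -> 1
  row 31 [11111]: (((1 IMPLIES 1) XOR (NOT 1 XOR 1)) OR (1 IMPLIES 1)) -> 1
Full result column, 4 rows per line (a,b,c fixed per line; d,e runs 00..11 left to right):
  rows 0-3 [a,b,c=000]: 1111  = hex F
  rows 4-7 [a,b,c=001]: 1111  = hex F
  rows 8-11 [a,b,c=010]: 1111  = hex F
  rows 12-15 [a,b,c=011]: 1111  = hex F
  rows 16-19 [a,b,c=100]: 1111  = hex F
  rows 20-23 [a,b,c=101]: 1111  = hex F
  rows 24-27 [a,b,c=110]: 1111  = hex F
  rows 28-31 [a,b,c=111]: 1111  = hex F
Output column (row 0 .. row 31) = 11111111111111111111111111111111
Output column grouped in 4s = 1111 1111 1111 1111 1111 1111 1111 1111 = 0xFFFFFFFF
Convert to decimal digit by digit (value = value*16 + digit):
  F -> 15
  15*16 + 15 (F) = 255
  255*16 + 15 (F) = 4095
  4095*16 + 15 (F) = 65535
  65535*16 + 15 (F) = 1048575
  1048575*16 + 15 (F) = 16777215
  16777215*16 + 15 (F) = 268435455
  268435455*16 + 15 (F) = 4294967295
Decimal = 4294967295

4294967295


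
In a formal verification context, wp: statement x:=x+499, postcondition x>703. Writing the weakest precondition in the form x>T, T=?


Formula: wp(x:=E, P) = P[E/x] (substitute E for x in postcondition)
Step 1: Postcondition: x>703
Step 2: Substitute x+499 for x: x+499>703
Step 3: Solve for x: x > 703-499 = 204

204


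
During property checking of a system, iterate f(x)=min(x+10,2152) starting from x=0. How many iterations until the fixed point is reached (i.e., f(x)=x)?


Step 1: x=0, cap=2152, increment=10
Step 2: x grows by 10 each step until capped at 2152; fixed point is x=2152
Step 3: iterations = ceil(2152/10) = 216

216


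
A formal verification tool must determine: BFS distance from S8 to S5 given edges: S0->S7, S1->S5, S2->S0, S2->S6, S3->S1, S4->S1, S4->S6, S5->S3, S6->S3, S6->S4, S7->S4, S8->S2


BFS layer-by-layer from S8:
  dist 0: {S8}
  dist 1: {S2}
  dist 2: {S0, S6}
  dist 3: {S3, S4, S7}
  dist 4: {S1}
  dist 5: {S5}
  -> S5 reached at distance 5
Shortest path length = 5

5


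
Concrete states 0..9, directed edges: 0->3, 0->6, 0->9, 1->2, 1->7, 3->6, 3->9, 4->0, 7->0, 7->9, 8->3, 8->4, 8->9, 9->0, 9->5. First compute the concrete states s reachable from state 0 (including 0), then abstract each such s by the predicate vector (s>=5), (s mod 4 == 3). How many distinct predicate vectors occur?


BFS from 0:
Concrete reachable: {0, 3, 5, 6, 9}
Abstract via predicates (s>=5), (s mod 4 == 3):
  (0,0) <- {0}
  (0,1) <- {3}
  (1,0) <- {5, 6, 9}
Distinct abstract states = 3

3


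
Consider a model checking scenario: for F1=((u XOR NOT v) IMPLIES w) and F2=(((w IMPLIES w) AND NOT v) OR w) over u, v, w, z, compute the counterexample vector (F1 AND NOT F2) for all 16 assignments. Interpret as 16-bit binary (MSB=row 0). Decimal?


F1 = ((u XOR NOT v) IMPLIES w)
F2 = (((w IMPLIES w) AND NOT v) OR w)
Counterexample to F1=>F2 is where F1=1 and F2=0.
Evaluate each row (bits = u,v,w,z, MSB first):
  row 0 [0000]: F1=0 F2=1 -> F1&~F2 -> 0
  row 1 [0001]: F1=0 F2=1 -> F1&~F2 -> 0
  row 2 [0010]: F1=1 F2=1 -> F1&~F2 -> 0
  row 3 [0011]: F1=1 F2=1 -> F1&~F2 -> 0
  row 4 [0100]: F1=1 F2=0 -> F1&~F2 -> 1
  row 5 [0101]: F1=1 F2=0 -> F1&~F2 -> 1
  row 6 [0110]: F1=1 F2=1 -> F1&~F2 -> 0
  row 7 [0111]: F1=1 F2=1 -> F1&~F2 -> 0
  row 8 [1000]: F1=1 F2=1 -> F1&~F2 -> 0
  row 9 [1001]: F1=1 F2=1 -> F1&~F2 -> 0
  row 10 [1010]: F1=1 F2=1 -> F1&~F2 -> 0
  row 11 [1011]: F1=1 F2=1 -> F1&~F2 -> 0
  row 12 [1100]: F1=0 F2=0 -> F1&~F2 -> 0
  row 13 [1101]: F1=0 F2=0 -> F1&~F2 -> 0
  row 14 [1110]: F1=1 F2=1 -> F1&~F2 -> 0
  row 15 [1111]: F1=1 F2=1 -> F1&~F2 -> 0
Full result column, 4 rows per line (u,v fixed per line; w,z runs 00..11 left to right):
  rows 0-3 [u,v=00]: 0000  = hex 0
  rows 4-7 [u,v=01]: 1100  = hex C
  rows 8-11 [u,v=10]: 0000  = hex 0
  rows 12-15 [u,v=11]: 0000  = hex 0
Counterexample vector (row 0 .. row 15) = 0000110000000000
Output column grouped in 4s = 0000 1100 0000 0000 = 0x0C00
Convert to decimal digit by digit (value = value*16 + digit):
  0 -> 0
  0*16 + 12 (C) = 12
  12*16 + 0 = 192
  192*16 + 0 = 3072
Decimal = 3072

3072


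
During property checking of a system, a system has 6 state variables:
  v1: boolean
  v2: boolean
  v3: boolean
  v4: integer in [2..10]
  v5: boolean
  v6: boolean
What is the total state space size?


State space = product of domain sizes of all variables.
Domain sizes:
  v1 (boolean): 2
  v2 (boolean): 2
  v3 (boolean): 2
  v4 (integer in [2..10]): 9
  v5 (boolean): 2
  v6 (boolean): 2
Product = 2 * 2 * 2 * 9 * 2 * 2 = 288

288


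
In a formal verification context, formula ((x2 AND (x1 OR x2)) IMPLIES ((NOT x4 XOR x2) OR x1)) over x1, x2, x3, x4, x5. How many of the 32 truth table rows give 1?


Formula: ((x2 AND (x1 OR x2)) IMPLIES ((NOT x4 XOR x2) OR x1)) over 5 vars (32 rows)
Evaluate each row (x1, x2, x3, x4, x5 as bits, MSB first):
  row 0 [00000]: ((0 AND (0 OR 0)) IMPLIES ((NOT 0 XOR 0) OR 0)) -> 1
  row 1 [00001]: ((0 AND (0 OR 0)) IMPLIES ((NOT 0 XOR 0) OR 0)) -> 1
  row 2 [00010]: ((0 AND (0 OR 0)) IMPLIES ((NOT 1 XOR 0) OR 0)) -> 1
  row 3 [00011]: ((0 AND (0 OR 0)) IMPLIES ((NOT 1 XOR 0) OR 0)) -> 1
  row 4 [00100]: ((0 AND (0 OR 0)) IMPLIES ((NOT 0 XOR 0) OR 0)) -> 1
  row 5 [00101]: ((0 AND (0 OR 0)) IMPLIES ((NOT 0 XOR 0) OR 0)) -> 1
  row 6 [00110]: ((0 AND (0 OR 0)) IMPLIES ((NOT 1 XOR 0) OR 0)) -> 1
  row 7 [00111]: ((0 AND (0 OR 0)) IMPLIES ((NOT 1 XOR 0) OR 0)) -> 1
  row 8 [01000]: ((1 AND (0 OR 1)) IMPLIES ((NOT 0 XOR 1) OR 0)) -> 0
  row 9 [01001]: ((1 AND (0 OR 1)) IMPLIES ((NOT 0 XOR 1) OR 0)) -> 0
  row 10 [01010]: ((1 AND (0 OR 1)) IMPLIES ((NOT 1 XOR 1) OR 0)) -> 1
  row 11 [01011]: ((1 AND (0 OR 1)) IMPLIES ((NOT 1 XOR 1) OR 0)) -> 1
  row 12 [01100]: ((1 AND (0 OR 1)) IMPLIES ((NOT 0 XOR 1) OR 0)) -> 0
  row 13 [01101]: ((1 AND (0 OR 1)) IMPLIES ((NOT 0 XOR 1) OR 0)) -> 0
  row 14 [01110]: ((1 AND (0 OR 1)) IMPLIES ((NOT 1 XOR 1) OR 0)) -> 1
  row 15 [01111]: ((1 AND (0 OR 1)) IMPLIES ((NOT 1 XOR 1) OR 0)) -> 1
  row 16 [10000]: ((0 AND (1 OR 0)) IMPLIES ((NOT 0 XOR 0) OR 1)) -> 1
  row 17 [10001]: ((0 AND (1 OR 0)) IMPLIES ((NOT 0 XOR 0) OR 1)) -> 1
  row 18 [10010]: ((0 AND (1 OR 0)) IMPLIES ((NOT 1 XOR 0) OR 1)) -> 1
  row 19 [10011]: ((0 AND (1 OR 0)) IMPLIES ((NOT 1 XOR 0) OR 1)) -> 1
  row 20 [10100]: ((0 AND (1 OR 0)) IMPLIES ((NOT 0 XOR 0) OR 1)) -> 1
  row 21 [10101]: ((0 AND (1 OR 0)) IMPLIES ((NOT 0 XOR 0) OR 1)) -> 1
  row 22 [10110]: ((0 AND (1 OR 0)) IMPLIES ((NOT 1 XOR 0) OR 1)) -> 1
  row 23 [10111]: ((0 AND (1 OR 0)) IMPLIES ((NOT 1 XOR 0) OR 1)) -> 1
  row 24 [11000]: ((1 AND (1 OR 1)) IMPLIES ((NOT 0 XOR 1) OR 1)) -> 1
  row 25 [11001]: ((1 AND (1 OR 1)) IMPLIES ((NOT 0 XOR 1) OR 1)) -> 1
  row 26 [11010]: ((1 AND (1 OR 1)) IMPLIES ((NOT 1 XOR 1) OR 1)) -> 1
  row 27 [11011]: ((1 AND (1 OR 1)) IMPLIES ((NOT 1 XOR 1) OR 1)) -> 1
  row 28 [11100]: ((1 AND (1 OR 1)) IMPLIES ((NOT 0 XOR 1) OR 1)) -> 1
  row 29 [11101]: ((1 AND (1 OR 1)) IMPLIES ((NOT 0 XOR 1) OR 1)) -> 1
  row 30 [11110]: ((1 AND (1 OR 1)) IMPLIES ((NOT 1 XOR 1) OR 1)) -> 1
  row 31 [11111]: ((1 AND (1 OR 1)) IMPLIES ((NOT 1 XOR 1) OR 1)) -> 1
Full result column, 8 rows per line (x1,x2 fixed per line; x3,x4,x5 runs 000..111 left to right):
  rows 0-7 [x1,x2=00]: 11111111  (ones: 8)
  rows 8-15 [x1,x2=01]: 00110011  (ones: 4)
  rows 16-23 [x1,x2=10]: 11111111  (ones: 8)
  rows 24-31 [x1,x2=11]: 11111111  (ones: 8)
Count of 1-rows = 8+4+8+8 = 28

28


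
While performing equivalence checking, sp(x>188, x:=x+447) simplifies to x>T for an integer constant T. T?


Formula: sp(P, x:=E) = exists old_x. (x = E[old_x/x]) AND P[old_x/x] (old_x is the value of x before the assignment; eliminate old_x by solving x = E[old_x/x] for old_x)
Step 1: Precondition P: x>188, i.e. old_x > 188
Step 2: Assignment gives x = old_x + 447, so old_x = x - 447
Step 3: Substitute into P: x - 447 > 188
Step 4: Simplify: x > 188+447 = 635

635


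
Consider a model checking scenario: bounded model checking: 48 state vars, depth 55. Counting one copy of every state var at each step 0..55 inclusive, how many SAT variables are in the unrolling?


BMC unrolls to depth k, creating one copy of each state var for steps 0..k.
Step count = 55 + 1 = 56 (steps 0 through 55)
Vars per step = 48
Total = 48 * 56 = 2688

2688


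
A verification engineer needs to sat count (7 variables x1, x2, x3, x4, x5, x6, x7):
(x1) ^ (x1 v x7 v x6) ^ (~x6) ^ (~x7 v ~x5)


CNF with 4 clauses over 7 vars (128 assignments).
An assignment satisfies CNF iff every clause has >=1 true literal.
Check each row (bits = x1,x2,x3,x4,x5,x6,x7; clause T/F shown):
  row 0 [0000000]: clauses=FFTT -> 0
  row 1 [0000001]: clauses=FTTT -> 0
  row 2 [0000010]: clauses=FTFT -> 0
  row 3 [0000011]: clauses=FTFT -> 0
  row 4 [0000100]: clauses=FFTT -> 0
  (every remaining row is evaluated the same way; all 128 results are listed next)
Full result column, 8 rows per line (x1,x2,x3,x4 fixed per line; x5,x6,x7 runs 000..111 left to right):
  rows 0-7 [x1,x2,x3,x4=0000]: 00000000  (ones: 0)
  rows 8-15 [x1,x2,x3,x4=0001]: 00000000  (ones: 0)
  rows 16-23 [x1,x2,x3,x4=0010]: 00000000  (ones: 0)
  rows 24-31 [x1,x2,x3,x4=0011]: 00000000  (ones: 0)
  rows 32-39 [x1,x2,x3,x4=0100]: 00000000  (ones: 0)
  rows 40-47 [x1,x2,x3,x4=0101]: 00000000  (ones: 0)
  rows 48-55 [x1,x2,x3,x4=0110]: 00000000  (ones: 0)
  rows 56-63 [x1,x2,x3,x4=0111]: 00000000  (ones: 0)
  rows 64-71 [x1,x2,x3,x4=1000]: 11001000  (ones: 3)
  rows 72-79 [x1,x2,x3,x4=1001]: 11001000  (ones: 3)
  rows 80-87 [x1,x2,x3,x4=1010]: 11001000  (ones: 3)
  rows 88-95 [x1,x2,x3,x4=1011]: 11001000  (ones: 3)
  rows 96-103 [x1,x2,x3,x4=1100]: 11001000  (ones: 3)
  rows 104-111 [x1,x2,x3,x4=1101]: 11001000  (ones: 3)
  rows 112-119 [x1,x2,x3,x4=1110]: 11001000  (ones: 3)
  rows 120-127 [x1,x2,x3,x4=1111]: 11001000  (ones: 3)
Satisfying assignments = 0+0+0+0+0+0+0+0+3+3+3+3+3+3+3+3 = 24

24


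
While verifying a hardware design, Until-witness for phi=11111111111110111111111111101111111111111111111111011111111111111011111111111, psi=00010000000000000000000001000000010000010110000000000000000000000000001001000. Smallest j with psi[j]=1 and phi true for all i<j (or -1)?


(phi U psi) at 0: need smallest j with psi[j]=1 and phi[i]=1 for all i in [0,j).
Scan from step 0:
  step 0: phi=1, psi=0 -> continue
  step 1: phi=1, psi=0 -> continue
  step 2: phi=1, psi=0 -> continue
  step 3: psi=1 and phi held for [0,3) -> witness found
Witness step = 3

3


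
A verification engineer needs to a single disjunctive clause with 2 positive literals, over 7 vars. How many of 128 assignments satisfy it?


Step 1: Total=2^7=128
Step 2: Unsat when all 2 false: 2^5=32
Step 3: Sat=128-32=96

96


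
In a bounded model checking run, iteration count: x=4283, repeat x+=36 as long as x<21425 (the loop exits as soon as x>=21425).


Step 1: x goes from 4283 toward 21425 by 36; the body runs while x<21425, so iterations = ceil((bound-start)/step)
Step 2: Distance=17142
Step 3: ceil(17142/36)=477

477


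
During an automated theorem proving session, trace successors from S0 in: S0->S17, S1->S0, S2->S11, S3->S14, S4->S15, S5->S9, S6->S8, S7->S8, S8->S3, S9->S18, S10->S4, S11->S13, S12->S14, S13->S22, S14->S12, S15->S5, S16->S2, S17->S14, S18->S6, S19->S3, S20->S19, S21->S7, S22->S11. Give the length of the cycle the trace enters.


Trace from S0 until a state repeats:
  S0 -> S17 -> S14 -> S12 -> S14
S14 first seen at step 2, revisited at step 4.
Cycle length = 4 - 2 = 2

2


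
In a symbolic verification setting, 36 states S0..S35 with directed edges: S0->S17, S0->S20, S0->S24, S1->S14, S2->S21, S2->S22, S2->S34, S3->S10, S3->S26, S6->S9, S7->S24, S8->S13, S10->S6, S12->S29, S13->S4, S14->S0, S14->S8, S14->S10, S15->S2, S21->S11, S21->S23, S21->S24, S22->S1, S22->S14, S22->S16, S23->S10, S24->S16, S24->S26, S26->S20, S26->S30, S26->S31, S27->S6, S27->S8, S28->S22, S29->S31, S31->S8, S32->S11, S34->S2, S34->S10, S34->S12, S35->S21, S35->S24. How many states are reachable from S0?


BFS from S0:
  layer 0: {S0}
  layer 1: {S17, S20, S24}
  layer 2: {S16, S26}
  layer 3: {S30, S31}
  layer 4: {S8}
  layer 5: {S13}
  layer 6: {S4}
Reachable set: {S0, S4, S8, S13, S16, S17, S20, S24, S26, S30, S31}
Count = 11

11


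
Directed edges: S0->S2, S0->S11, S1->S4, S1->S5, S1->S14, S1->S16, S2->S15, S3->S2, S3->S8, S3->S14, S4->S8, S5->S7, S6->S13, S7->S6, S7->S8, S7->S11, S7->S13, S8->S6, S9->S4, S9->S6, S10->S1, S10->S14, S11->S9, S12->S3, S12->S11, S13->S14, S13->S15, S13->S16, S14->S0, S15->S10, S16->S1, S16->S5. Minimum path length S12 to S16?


BFS layer-by-layer from S12:
  dist 0: {S12}
  dist 1: {S3, S11}
  dist 2: {S2, S8, S9, S14}
  dist 3: {S0, S4, S6, S15}
  dist 4: {S10, S13}
  dist 5: {S1, S16}
  -> S16 reached at distance 5
Shortest path length = 5

5


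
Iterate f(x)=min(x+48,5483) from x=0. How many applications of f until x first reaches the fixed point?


Step 1: x=0, cap=5483, increment=48
Step 2: x grows by 48 each step until capped at 5483; fixed point is x=5483
Step 3: iterations = ceil(5483/48) = 115

115


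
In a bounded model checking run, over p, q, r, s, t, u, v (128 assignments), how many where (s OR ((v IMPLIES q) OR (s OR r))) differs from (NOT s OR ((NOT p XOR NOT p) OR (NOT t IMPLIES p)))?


F1 = (s OR ((v IMPLIES q) OR (s OR r)))
F2 = (NOT s OR ((NOT p XOR NOT p) OR (NOT t IMPLIES p)))
Evaluate both on each of 128 rows (bits = p,q,r,s,t,u,v):
  row 0 [0000000]: F1=1 F2=1 -> 0
  row 1 [0000001]: F1=0 F2=1 (differ) -> 1
  row 2 [0000010]: F1=1 F2=1 -> 0
  row 3 [0000011]: F1=0 F2=1 (differ) -> 1
  row 4 [0000100]: F1=1 F2=1 -> 0
  (every remaining row is evaluated the same way; all 128 results are listed next)
Full result column, 8 rows per line (p,q,r,s fixed per line; t,u,v runs 000..111 left to right):
  rows 0-7 [p,q,r,s=0000]: 01010101  (ones: 4)
  rows 8-15 [p,q,r,s=0001]: 11110000  (ones: 4)
  rows 16-23 [p,q,r,s=0010]: 00000000  (ones: 0)
  rows 24-31 [p,q,r,s=0011]: 11110000  (ones: 4)
  rows 32-39 [p,q,r,s=0100]: 00000000  (ones: 0)
  rows 40-47 [p,q,r,s=0101]: 11110000  (ones: 4)
  rows 48-55 [p,q,r,s=0110]: 00000000  (ones: 0)
  rows 56-63 [p,q,r,s=0111]: 11110000  (ones: 4)
  rows 64-71 [p,q,r,s=1000]: 01010101  (ones: 4)
  rows 72-79 [p,q,r,s=1001]: 00000000  (ones: 0)
  rows 80-87 [p,q,r,s=1010]: 00000000  (ones: 0)
  rows 88-95 [p,q,r,s=1011]: 00000000  (ones: 0)
  rows 96-103 [p,q,r,s=1100]: 00000000  (ones: 0)
  rows 104-111 [p,q,r,s=1101]: 00000000  (ones: 0)
  rows 112-119 [p,q,r,s=1110]: 00000000  (ones: 0)
  rows 120-127 [p,q,r,s=1111]: 00000000  (ones: 0)
Disagreements = 4+4+0+4+0+4+0+4+4+0+0+0+0+0+0+0 = 24

24


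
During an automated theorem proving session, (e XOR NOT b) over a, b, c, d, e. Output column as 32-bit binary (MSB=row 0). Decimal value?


Formula: (e XOR NOT b) over a, b, c, d, e (32 rows)
Evaluate each row (bits = a,b,c,d,e, MSB first):
  row 0 [00000]: (0 XOR NOT 0) -> 1
  row 1 [00001]: (1 XOR NOT 0) -> 0
  row 2 [00010]: (0 XOR NOT 0) -> 1
  row 3 [00011]: (1 XOR NOT 0) -> 0
  row 4 [00100]: (0 XOR NOT 0) -> 1
  row 5 [00101]: (1 XOR NOT 0) -> 0
  row 6 [00110]: (0 XOR NOT 0) -> 1
  row 7 [00111]: (1 XOR NOT 0) -> 0
  row 8 [01000]: (0 XOR NOT 1) -> 0
  row 9 [01001]: (1 XOR NOT 1) -> 1
  row 10 [01010]: (0 XOR NOT 1) -> 0
  row 11 [01011]: (1 XOR NOT 1) -> 1
  row 12 [01100]: (0 XOR NOT 1) -> 0
  row 13 [01101]: (1 XOR NOT 1) -> 1
  row 14 [01110]: (0 XOR NOT 1) -> 0
  row 15 [01111]: (1 XOR NOT 1) -> 1
  row 16 [10000]: (0 XOR NOT 0) -> 1
  row 17 [10001]: (1 XOR NOT 0) -> 0
  row 18 [10010]: (0 XOR NOT 0) -> 1
  row 19 [10011]: (1 XOR NOT 0) -> 0
  row 20 [10100]: (0 XOR NOT 0) -> 1
  row 21 [10101]: (1 XOR NOT 0) -> 0
  row 22 [10110]: (0 XOR NOT 0) -> 1
  row 23 [10111]: (1 XOR NOT 0) -> 0
  row 24 [11000]: (0 XOR NOT 1) -> 0
  row 25 [11001]: (1 XOR NOT 1) -> 1
  row 26 [11010]: (0 XOR NOT 1) -> 0
  row 27 [11011]: (1 XOR NOT 1) -> 1
  row 28 [11100]: (0 XOR NOT 1) -> 0
  row 29 [11101]: (1 XOR NOT 1) -> 1
  row 30 [11110]: (0 XOR NOT 1) -> 0
  row 31 [11111]: (1 XOR NOT 1) -> 1
Full result column, 4 rows per line (a,b,c fixed per line; d,e runs 00..11 left to right):
  rows 0-3 [a,b,c=000]: 1010  = hex A
  rows 4-7 [a,b,c=001]: 1010  = hex A
  rows 8-11 [a,b,c=010]: 0101  = hex 5
  rows 12-15 [a,b,c=011]: 0101  = hex 5
  rows 16-19 [a,b,c=100]: 1010  = hex A
  rows 20-23 [a,b,c=101]: 1010  = hex A
  rows 24-27 [a,b,c=110]: 0101  = hex 5
  rows 28-31 [a,b,c=111]: 0101  = hex 5
Output column (row 0 .. row 31) = 10101010010101011010101001010101
Output column grouped in 4s = 1010 1010 0101 0101 1010 1010 0101 0101 = 0xAA55AA55
Convert to decimal digit by digit (value = value*16 + digit):
  A -> 10
  10*16 + 10 (A) = 170
  170*16 + 5 = 2725
  2725*16 + 5 = 43605
  43605*16 + 10 (A) = 697690
  697690*16 + 10 (A) = 11163050
  11163050*16 + 5 = 178608805
  178608805*16 + 5 = 2857740885
Decimal = 2857740885

2857740885


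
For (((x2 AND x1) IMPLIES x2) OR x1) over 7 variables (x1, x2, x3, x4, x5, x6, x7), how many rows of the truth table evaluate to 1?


Formula: (((x2 AND x1) IMPLIES x2) OR x1) over 7 vars (128 rows)
Evaluate each row (x1, x2, x3, x4, x5, x6, x7 as bits, MSB first):
  row 0 [0000000]: (((0 AND 0) IMPLIES 0) OR 0) -> 1
  row 1 [0000001]: (((0 AND 0) IMPLIES 0) OR 0) -> 1
  row 2 [0000010]: (((0 AND 0) IMPLIES 0) OR 0) -> 1
  row 3 [0000011]: (((0 AND 0) IMPLIES 0) OR 0) -> 1
  row 4 [0000100]: (((0 AND 0) IMPLIES 0) OR 0) -> 1
  (every remaining row is evaluated the same way; all 128 results are listed next)
Full result column, 8 rows per line (x1,x2,x3,x4 fixed per line; x5,x6,x7 runs 000..111 left to right):
  rows 0-7 [x1,x2,x3,x4=0000]: 11111111  (ones: 8)
  rows 8-15 [x1,x2,x3,x4=0001]: 11111111  (ones: 8)
  rows 16-23 [x1,x2,x3,x4=0010]: 11111111  (ones: 8)
  rows 24-31 [x1,x2,x3,x4=0011]: 11111111  (ones: 8)
  rows 32-39 [x1,x2,x3,x4=0100]: 11111111  (ones: 8)
  rows 40-47 [x1,x2,x3,x4=0101]: 11111111  (ones: 8)
  rows 48-55 [x1,x2,x3,x4=0110]: 11111111  (ones: 8)
  rows 56-63 [x1,x2,x3,x4=0111]: 11111111  (ones: 8)
  rows 64-71 [x1,x2,x3,x4=1000]: 11111111  (ones: 8)
  rows 72-79 [x1,x2,x3,x4=1001]: 11111111  (ones: 8)
  rows 80-87 [x1,x2,x3,x4=1010]: 11111111  (ones: 8)
  rows 88-95 [x1,x2,x3,x4=1011]: 11111111  (ones: 8)
  rows 96-103 [x1,x2,x3,x4=1100]: 11111111  (ones: 8)
  rows 104-111 [x1,x2,x3,x4=1101]: 11111111  (ones: 8)
  rows 112-119 [x1,x2,x3,x4=1110]: 11111111  (ones: 8)
  rows 120-127 [x1,x2,x3,x4=1111]: 11111111  (ones: 8)
Count of 1-rows = 8+8+8+8+8+8+8+8+8+8+8+8+8+8+8+8 = 128

128


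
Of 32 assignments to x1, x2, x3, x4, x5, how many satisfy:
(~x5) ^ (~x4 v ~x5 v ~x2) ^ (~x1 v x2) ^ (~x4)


CNF with 4 clauses over 5 vars (32 assignments).
An assignment satisfies CNF iff every clause has >=1 true literal.
Check each row (bits = x1,x2,x3,x4,x5; clause T/F shown):
  row 0 [00000]: clauses=TTTT -> 1
  row 1 [00001]: clauses=FTTT -> 0
  row 2 [00010]: clauses=TTTF -> 0
  row 3 [00011]: clauses=FTTF -> 0
  row 4 [00100]: clauses=TTTT -> 1
  row 5 [00101]: clauses=FTTT -> 0
  row 6 [00110]: clauses=TTTF -> 0
  row 7 [00111]: clauses=FTTF -> 0
  row 8 [01000]: clauses=TTTT -> 1
  row 9 [01001]: clauses=FTTT -> 0
  row 10 [01010]: clauses=TTTF -> 0
  row 11 [01011]: clauses=FFTF -> 0
  row 12 [01100]: clauses=TTTT -> 1
  row 13 [01101]: clauses=FTTT -> 0
  row 14 [01110]: clauses=TTTF -> 0
  row 15 [01111]: clauses=FFTF -> 0
  row 16 [10000]: clauses=TTFT -> 0
  row 17 [10001]: clauses=FTFT -> 0
  row 18 [10010]: clauses=TTFF -> 0
  row 19 [10011]: clauses=FTFF -> 0
  row 20 [10100]: clauses=TTFT -> 0
  row 21 [10101]: clauses=FTFT -> 0
  row 22 [10110]: clauses=TTFF -> 0
  row 23 [10111]: clauses=FTFF -> 0
  row 24 [11000]: clauses=TTTT -> 1
  row 25 [11001]: clauses=FTTT -> 0
  row 26 [11010]: clauses=TTTF -> 0
  row 27 [11011]: clauses=FFTF -> 0
  row 28 [11100]: clauses=TTTT -> 1
  row 29 [11101]: clauses=FTTT -> 0
  row 30 [11110]: clauses=TTTF -> 0
  row 31 [11111]: clauses=FFTF -> 0
Full result column, 8 rows per line (x1,x2 fixed per line; x3,x4,x5 runs 000..111 left to right):
  rows 0-7 [x1,x2=00]: 10001000  (ones: 2)
  rows 8-15 [x1,x2=01]: 10001000  (ones: 2)
  rows 16-23 [x1,x2=10]: 00000000  (ones: 0)
  rows 24-31 [x1,x2=11]: 10001000  (ones: 2)
Satisfying assignments = 2+2+0+2 = 6

6


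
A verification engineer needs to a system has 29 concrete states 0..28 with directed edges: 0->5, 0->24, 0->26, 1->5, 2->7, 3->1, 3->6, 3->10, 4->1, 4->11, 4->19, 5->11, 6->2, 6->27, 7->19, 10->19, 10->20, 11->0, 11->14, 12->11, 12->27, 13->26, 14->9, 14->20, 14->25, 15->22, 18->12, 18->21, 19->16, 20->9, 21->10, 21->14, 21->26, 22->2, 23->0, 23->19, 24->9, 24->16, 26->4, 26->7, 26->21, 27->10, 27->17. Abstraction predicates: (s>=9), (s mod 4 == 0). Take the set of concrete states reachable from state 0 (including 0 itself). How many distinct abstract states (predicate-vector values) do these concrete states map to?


BFS from 0:
Concrete reachable: {0, 1, 4, 5, 7, 9, 10, 11, 14, 16, 19, 20, 21, 24, 25, 26}
Abstract via predicates (s>=9), (s mod 4 == 0):
  (0,0) <- {1, 5, 7}
  (0,1) <- {0, 4}
  (1,0) <- {9, 10, 11, 14, 19, 21, 25, 26}
  (1,1) <- {16, 20, 24}
Distinct abstract states = 4

4


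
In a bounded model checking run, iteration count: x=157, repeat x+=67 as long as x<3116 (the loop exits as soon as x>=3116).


Step 1: x goes from 157 toward 3116 by 67; the body runs while x<3116, so iterations = ceil((bound-start)/step)
Step 2: Distance=2959
Step 3: ceil(2959/67)=45

45


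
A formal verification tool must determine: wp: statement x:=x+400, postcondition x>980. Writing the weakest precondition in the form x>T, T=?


Formula: wp(x:=E, P) = P[E/x] (substitute E for x in postcondition)
Step 1: Postcondition: x>980
Step 2: Substitute x+400 for x: x+400>980
Step 3: Solve for x: x > 980-400 = 580

580


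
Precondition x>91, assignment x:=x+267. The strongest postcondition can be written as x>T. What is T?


Formula: sp(P, x:=E) = exists old_x. (x = E[old_x/x]) AND P[old_x/x] (old_x is the value of x before the assignment; eliminate old_x by solving x = E[old_x/x] for old_x)
Step 1: Precondition P: x>91, i.e. old_x > 91
Step 2: Assignment gives x = old_x + 267, so old_x = x - 267
Step 3: Substitute into P: x - 267 > 91
Step 4: Simplify: x > 91+267 = 358

358


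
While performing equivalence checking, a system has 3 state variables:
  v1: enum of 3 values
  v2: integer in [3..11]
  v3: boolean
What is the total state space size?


State space = product of domain sizes of all variables.
Domain sizes:
  v1 (enum of 3 values): 3
  v2 (integer in [3..11]): 9
  v3 (boolean): 2
Product = 3 * 9 * 2 = 54

54


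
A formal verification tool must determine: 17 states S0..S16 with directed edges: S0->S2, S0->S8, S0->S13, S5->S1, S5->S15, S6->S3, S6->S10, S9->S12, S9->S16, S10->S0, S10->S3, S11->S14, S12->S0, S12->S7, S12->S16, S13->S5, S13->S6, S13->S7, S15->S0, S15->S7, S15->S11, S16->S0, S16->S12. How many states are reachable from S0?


BFS from S0:
  layer 0: {S0}
  layer 1: {S2, S8, S13}
  layer 2: {S5, S6, S7}
  layer 3: {S1, S3, S10, S15}
  layer 4: {S11}
  layer 5: {S14}
Reachable set: {S0, S1, S2, S3, S5, S6, S7, S8, S10, S11, S13, S14, S15}
Count = 13

13


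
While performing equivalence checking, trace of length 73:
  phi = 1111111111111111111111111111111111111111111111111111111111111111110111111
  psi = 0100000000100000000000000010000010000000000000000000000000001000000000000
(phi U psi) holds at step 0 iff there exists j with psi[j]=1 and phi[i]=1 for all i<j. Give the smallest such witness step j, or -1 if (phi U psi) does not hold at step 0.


(phi U psi) at 0: need smallest j with psi[j]=1 and phi[i]=1 for all i in [0,j).
Scan from step 0:
  step 0: phi=1, psi=0 -> continue
  step 1: psi=1 and phi held for [0,1) -> witness found
Witness step = 1

1


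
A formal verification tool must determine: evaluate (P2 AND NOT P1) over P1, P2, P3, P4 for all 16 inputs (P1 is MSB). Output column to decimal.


Formula: (P2 AND NOT P1) over P1, P2, P3, P4 (16 rows)
Evaluate each row (bits = P1,P2,P3,P4, MSB first):
  row 0 [0000]: (0 AND NOT 0) -> 0
  row 1 [0001]: (0 AND NOT 0) -> 0
  row 2 [0010]: (0 AND NOT 0) -> 0
  row 3 [0011]: (0 AND NOT 0) -> 0
  row 4 [0100]: (1 AND NOT 0) -> 1
  row 5 [0101]: (1 AND NOT 0) -> 1
  row 6 [0110]: (1 AND NOT 0) -> 1
  row 7 [0111]: (1 AND NOT 0) -> 1
  row 8 [1000]: (0 AND NOT 1) -> 0
  row 9 [1001]: (0 AND NOT 1) -> 0
  row 10 [1010]: (0 AND NOT 1) -> 0
  row 11 [1011]: (0 AND NOT 1) -> 0
  row 12 [1100]: (1 AND NOT 1) -> 0
  row 13 [1101]: (1 AND NOT 1) -> 0
  row 14 [1110]: (1 AND NOT 1) -> 0
  row 15 [1111]: (1 AND NOT 1) -> 0
Full result column, 4 rows per line (P1,P2 fixed per line; P3,P4 runs 00..11 left to right):
  rows 0-3 [P1,P2=00]: 0000  = hex 0
  rows 4-7 [P1,P2=01]: 1111  = hex F
  rows 8-11 [P1,P2=10]: 0000  = hex 0
  rows 12-15 [P1,P2=11]: 0000  = hex 0
Output column (row 0 .. row 15) = 0000111100000000
Output column grouped in 4s = 0000 1111 0000 0000 = 0x0F00
Convert to decimal digit by digit (value = value*16 + digit):
  0 -> 0
  0*16 + 15 (F) = 15
  15*16 + 0 = 240
  240*16 + 0 = 3840
Decimal = 3840

3840


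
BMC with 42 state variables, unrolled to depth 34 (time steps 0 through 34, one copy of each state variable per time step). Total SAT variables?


BMC unrolls to depth k, creating one copy of each state var for steps 0..k.
Step count = 34 + 1 = 35 (steps 0 through 34)
Vars per step = 42
Total = 42 * 35 = 1470

1470


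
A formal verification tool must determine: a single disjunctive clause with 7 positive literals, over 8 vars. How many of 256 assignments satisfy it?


Step 1: Total=2^8=256
Step 2: Unsat when all 7 false: 2^1=2
Step 3: Sat=256-2=254

254


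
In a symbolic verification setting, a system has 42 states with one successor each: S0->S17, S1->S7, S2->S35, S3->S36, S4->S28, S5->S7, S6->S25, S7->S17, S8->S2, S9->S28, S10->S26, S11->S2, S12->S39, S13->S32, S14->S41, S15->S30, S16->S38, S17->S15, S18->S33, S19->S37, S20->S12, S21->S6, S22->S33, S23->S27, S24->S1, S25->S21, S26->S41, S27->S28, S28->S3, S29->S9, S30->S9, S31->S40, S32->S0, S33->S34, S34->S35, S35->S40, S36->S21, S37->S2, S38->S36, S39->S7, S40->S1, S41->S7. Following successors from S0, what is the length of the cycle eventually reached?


Trace from S0 until a state repeats:
  S0 -> S17 -> S15 -> S30 -> S9 -> S28 -> S3 -> S36 -> S21 -> S6 -> S25 -> S21
S21 first seen at step 8, revisited at step 11.
Cycle length = 11 - 8 = 3

3


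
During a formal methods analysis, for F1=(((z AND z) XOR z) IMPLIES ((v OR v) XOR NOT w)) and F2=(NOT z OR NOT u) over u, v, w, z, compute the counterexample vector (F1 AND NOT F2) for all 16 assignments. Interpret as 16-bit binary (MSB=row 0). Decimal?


F1 = (((z AND z) XOR z) IMPLIES ((v OR v) XOR NOT w))
F2 = (NOT z OR NOT u)
Counterexample to F1=>F2 is where F1=1 and F2=0.
Evaluate each row (bits = u,v,w,z, MSB first):
  row 0 [0000]: F1=1 F2=1 -> F1&~F2 -> 0
  row 1 [0001]: F1=1 F2=1 -> F1&~F2 -> 0
  row 2 [0010]: F1=1 F2=1 -> F1&~F2 -> 0
  row 3 [0011]: F1=1 F2=1 -> F1&~F2 -> 0
  row 4 [0100]: F1=1 F2=1 -> F1&~F2 -> 0
  row 5 [0101]: F1=1 F2=1 -> F1&~F2 -> 0
  row 6 [0110]: F1=1 F2=1 -> F1&~F2 -> 0
  row 7 [0111]: F1=1 F2=1 -> F1&~F2 -> 0
  row 8 [1000]: F1=1 F2=1 -> F1&~F2 -> 0
  row 9 [1001]: F1=1 F2=0 -> F1&~F2 -> 1
  row 10 [1010]: F1=1 F2=1 -> F1&~F2 -> 0
  row 11 [1011]: F1=1 F2=0 -> F1&~F2 -> 1
  row 12 [1100]: F1=1 F2=1 -> F1&~F2 -> 0
  row 13 [1101]: F1=1 F2=0 -> F1&~F2 -> 1
  row 14 [1110]: F1=1 F2=1 -> F1&~F2 -> 0
  row 15 [1111]: F1=1 F2=0 -> F1&~F2 -> 1
Full result column, 4 rows per line (u,v fixed per line; w,z runs 00..11 left to right):
  rows 0-3 [u,v=00]: 0000  = hex 0
  rows 4-7 [u,v=01]: 0000  = hex 0
  rows 8-11 [u,v=10]: 0101  = hex 5
  rows 12-15 [u,v=11]: 0101  = hex 5
Counterexample vector (row 0 .. row 15) = 0000000001010101
Output column grouped in 4s = 0000 0000 0101 0101 = 0x0055
Convert to decimal digit by digit (value = value*16 + digit):
  0 -> 0
  0*16 + 0 = 0
  0*16 + 5 = 5
  5*16 + 5 = 85
Decimal = 85

85


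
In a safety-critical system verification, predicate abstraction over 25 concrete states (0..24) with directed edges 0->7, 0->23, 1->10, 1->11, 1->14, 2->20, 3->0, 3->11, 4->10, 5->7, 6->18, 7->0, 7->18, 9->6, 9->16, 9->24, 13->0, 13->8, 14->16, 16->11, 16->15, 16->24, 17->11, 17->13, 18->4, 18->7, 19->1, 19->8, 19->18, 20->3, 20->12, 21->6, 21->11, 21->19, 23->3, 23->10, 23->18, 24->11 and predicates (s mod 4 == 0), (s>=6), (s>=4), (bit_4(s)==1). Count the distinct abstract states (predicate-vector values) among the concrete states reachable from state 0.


BFS from 0:
Concrete reachable: {0, 3, 4, 7, 10, 11, 18, 23}
Abstract via predicates (s mod 4 == 0), (s>=6), (s>=4), (bit_4(s)==1):
  (0,0,0,0) <- {3}
  (0,1,1,0) <- {7, 10, 11}
  (0,1,1,1) <- {18, 23}
  (1,0,0,0) <- {0}
  (1,0,1,0) <- {4}
Distinct abstract states = 5

5


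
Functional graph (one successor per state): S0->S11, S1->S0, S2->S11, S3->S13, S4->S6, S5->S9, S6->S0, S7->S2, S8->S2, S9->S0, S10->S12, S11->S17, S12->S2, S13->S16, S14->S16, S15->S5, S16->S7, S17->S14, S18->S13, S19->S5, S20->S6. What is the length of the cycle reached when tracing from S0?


Trace from S0 until a state repeats:
  S0 -> S11 -> S17 -> S14 -> S16 -> S7 -> S2 -> S11
S11 first seen at step 1, revisited at step 7.
Cycle length = 7 - 1 = 6

6


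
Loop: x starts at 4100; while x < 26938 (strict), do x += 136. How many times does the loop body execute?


Step 1: x goes from 4100 toward 26938 by 136; the body runs while x<26938, so iterations = ceil((bound-start)/step)
Step 2: Distance=22838
Step 3: ceil(22838/136)=168

168


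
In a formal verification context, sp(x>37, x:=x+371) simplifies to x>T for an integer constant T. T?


Formula: sp(P, x:=E) = exists old_x. (x = E[old_x/x]) AND P[old_x/x] (old_x is the value of x before the assignment; eliminate old_x by solving x = E[old_x/x] for old_x)
Step 1: Precondition P: x>37, i.e. old_x > 37
Step 2: Assignment gives x = old_x + 371, so old_x = x - 371
Step 3: Substitute into P: x - 371 > 37
Step 4: Simplify: x > 37+371 = 408

408


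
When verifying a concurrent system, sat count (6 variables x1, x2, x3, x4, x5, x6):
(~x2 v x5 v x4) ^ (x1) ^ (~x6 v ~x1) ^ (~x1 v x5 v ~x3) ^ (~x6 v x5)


CNF with 5 clauses over 6 vars (64 assignments).
An assignment satisfies CNF iff every clause has >=1 true literal.
Check each row (bits = x1,x2,x3,x4,x5,x6; clause T/F shown):
  row 0 [000000]: clauses=TFTTT -> 0
  row 1 [000001]: clauses=TFTTF -> 0
  row 2 [000010]: clauses=TFTTT -> 0
  row 3 [000011]: clauses=TFTTT -> 0
  row 4 [000100]: clauses=TFTTT -> 0
  (every remaining row is evaluated the same way; all 64 results are listed next)
Full result column, 8 rows per line (x1,x2,x3 fixed per line; x4,x5,x6 runs 000..111 left to right):
  rows 0-7 [x1,x2,x3=000]: 00000000  (ones: 0)
  rows 8-15 [x1,x2,x3=001]: 00000000  (ones: 0)
  rows 16-23 [x1,x2,x3=010]: 00000000  (ones: 0)
  rows 24-31 [x1,x2,x3=011]: 00000000  (ones: 0)
  rows 32-39 [x1,x2,x3=100]: 10101010  (ones: 4)
  rows 40-47 [x1,x2,x3=101]: 00100010  (ones: 2)
  rows 48-55 [x1,x2,x3=110]: 00101010  (ones: 3)
  rows 56-63 [x1,x2,x3=111]: 00100010  (ones: 2)
Satisfying assignments = 0+0+0+0+4+2+3+2 = 11

11


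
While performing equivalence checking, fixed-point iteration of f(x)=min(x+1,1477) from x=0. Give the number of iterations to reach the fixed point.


Step 1: x=0, cap=1477, increment=1
Step 2: x grows by 1 each step until capped at 1477; fixed point is x=1477
Step 3: iterations = ceil(1477/1) = 1477

1477


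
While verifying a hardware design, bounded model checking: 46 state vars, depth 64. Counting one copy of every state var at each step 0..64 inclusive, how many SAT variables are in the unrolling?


BMC unrolls to depth k, creating one copy of each state var for steps 0..k.
Step count = 64 + 1 = 65 (steps 0 through 64)
Vars per step = 46
Total = 46 * 65 = 2990

2990


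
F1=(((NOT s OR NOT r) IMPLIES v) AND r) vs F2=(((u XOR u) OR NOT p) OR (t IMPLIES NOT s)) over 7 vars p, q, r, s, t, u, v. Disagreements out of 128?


F1 = (((NOT s OR NOT r) IMPLIES v) AND r)
F2 = (((u XOR u) OR NOT p) OR (t IMPLIES NOT s))
Evaluate both on each of 128 rows (bits = p,q,r,s,t,u,v):
  row 0 [0000000]: F1=0 F2=1 (differ) -> 1
  row 1 [0000001]: F1=0 F2=1 (differ) -> 1
  row 2 [0000010]: F1=0 F2=1 (differ) -> 1
  row 3 [0000011]: F1=0 F2=1 (differ) -> 1
  row 4 [0000100]: F1=0 F2=1 (differ) -> 1
  (every remaining row is evaluated the same way; all 128 results are listed next)
Full result column, 8 rows per line (p,q,r,s fixed per line; t,u,v runs 000..111 left to right):
  rows 0-7 [p,q,r,s=0000]: 11111111  (ones: 8)
  rows 8-15 [p,q,r,s=0001]: 11111111  (ones: 8)
  rows 16-23 [p,q,r,s=0010]: 10101010  (ones: 4)
  rows 24-31 [p,q,r,s=0011]: 00000000  (ones: 0)
  rows 32-39 [p,q,r,s=0100]: 11111111  (ones: 8)
  rows 40-47 [p,q,r,s=0101]: 11111111  (ones: 8)
  rows 48-55 [p,q,r,s=0110]: 10101010  (ones: 4)
  rows 56-63 [p,q,r,s=0111]: 00000000  (ones: 0)
  rows 64-71 [p,q,r,s=1000]: 11111111  (ones: 8)
  rows 72-79 [p,q,r,s=1001]: 11110000  (ones: 4)
  rows 80-87 [p,q,r,s=1010]: 10101010  (ones: 4)
  rows 88-95 [p,q,r,s=1011]: 00001111  (ones: 4)
  rows 96-103 [p,q,r,s=1100]: 11111111  (ones: 8)
  rows 104-111 [p,q,r,s=1101]: 11110000  (ones: 4)
  rows 112-119 [p,q,r,s=1110]: 10101010  (ones: 4)
  rows 120-127 [p,q,r,s=1111]: 00001111  (ones: 4)
Disagreements = 8+8+4+0+8+8+4+0+8+4+4+4+8+4+4+4 = 80

80


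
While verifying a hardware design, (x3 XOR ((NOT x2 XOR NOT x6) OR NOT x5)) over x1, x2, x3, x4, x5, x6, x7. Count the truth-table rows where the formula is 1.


Formula: (x3 XOR ((NOT x2 XOR NOT x6) OR NOT x5)) over 7 vars (128 rows)
Evaluate each row (x1, x2, x3, x4, x5, x6, x7 as bits, MSB first):
  row 0 [0000000]: (0 XOR ((NOT 0 XOR NOT 0) OR NOT 0)) -> 1
  row 1 [0000001]: (0 XOR ((NOT 0 XOR NOT 0) OR NOT 0)) -> 1
  row 2 [0000010]: (0 XOR ((NOT 0 XOR NOT 1) OR NOT 0)) -> 1
  row 3 [0000011]: (0 XOR ((NOT 0 XOR NOT 1) OR NOT 0)) -> 1
  row 4 [0000100]: (0 XOR ((NOT 0 XOR NOT 0) OR NOT 1)) -> 0
  (every remaining row is evaluated the same way; all 128 results are listed next)
Full result column, 8 rows per line (x1,x2,x3,x4 fixed per line; x5,x6,x7 runs 000..111 left to right):
  rows 0-7 [x1,x2,x3,x4=0000]: 11110011  (ones: 6)
  rows 8-15 [x1,x2,x3,x4=0001]: 11110011  (ones: 6)
  rows 16-23 [x1,x2,x3,x4=0010]: 00001100  (ones: 2)
  rows 24-31 [x1,x2,x3,x4=0011]: 00001100  (ones: 2)
  rows 32-39 [x1,x2,x3,x4=0100]: 11111100  (ones: 6)
  rows 40-47 [x1,x2,x3,x4=0101]: 11111100  (ones: 6)
  rows 48-55 [x1,x2,x3,x4=0110]: 00000011  (ones: 2)
  rows 56-63 [x1,x2,x3,x4=0111]: 00000011  (ones: 2)
  rows 64-71 [x1,x2,x3,x4=1000]: 11110011  (ones: 6)
  rows 72-79 [x1,x2,x3,x4=1001]: 11110011  (ones: 6)
  rows 80-87 [x1,x2,x3,x4=1010]: 00001100  (ones: 2)
  rows 88-95 [x1,x2,x3,x4=1011]: 00001100  (ones: 2)
  rows 96-103 [x1,x2,x3,x4=1100]: 11111100  (ones: 6)
  rows 104-111 [x1,x2,x3,x4=1101]: 11111100  (ones: 6)
  rows 112-119 [x1,x2,x3,x4=1110]: 00000011  (ones: 2)
  rows 120-127 [x1,x2,x3,x4=1111]: 00000011  (ones: 2)
Count of 1-rows = 6+6+2+2+6+6+2+2+6+6+2+2+6+6+2+2 = 64

64
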